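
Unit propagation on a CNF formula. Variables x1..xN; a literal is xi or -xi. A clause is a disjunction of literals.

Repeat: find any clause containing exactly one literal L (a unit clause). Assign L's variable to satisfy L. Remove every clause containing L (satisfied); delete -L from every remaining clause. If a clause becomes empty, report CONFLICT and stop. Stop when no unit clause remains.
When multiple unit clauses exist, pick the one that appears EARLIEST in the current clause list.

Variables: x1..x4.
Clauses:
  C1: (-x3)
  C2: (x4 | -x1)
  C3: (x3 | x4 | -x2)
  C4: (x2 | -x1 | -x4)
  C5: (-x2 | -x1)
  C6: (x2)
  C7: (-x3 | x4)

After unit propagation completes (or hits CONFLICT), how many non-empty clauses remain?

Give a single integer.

Answer: 0

Derivation:
unit clause [-3] forces x3=F; simplify:
  drop 3 from [3, 4, -2] -> [4, -2]
  satisfied 2 clause(s); 5 remain; assigned so far: [3]
unit clause [2] forces x2=T; simplify:
  drop -2 from [4, -2] -> [4]
  drop -2 from [-2, -1] -> [-1]
  satisfied 2 clause(s); 3 remain; assigned so far: [2, 3]
unit clause [4] forces x4=T; simplify:
  satisfied 2 clause(s); 1 remain; assigned so far: [2, 3, 4]
unit clause [-1] forces x1=F; simplify:
  satisfied 1 clause(s); 0 remain; assigned so far: [1, 2, 3, 4]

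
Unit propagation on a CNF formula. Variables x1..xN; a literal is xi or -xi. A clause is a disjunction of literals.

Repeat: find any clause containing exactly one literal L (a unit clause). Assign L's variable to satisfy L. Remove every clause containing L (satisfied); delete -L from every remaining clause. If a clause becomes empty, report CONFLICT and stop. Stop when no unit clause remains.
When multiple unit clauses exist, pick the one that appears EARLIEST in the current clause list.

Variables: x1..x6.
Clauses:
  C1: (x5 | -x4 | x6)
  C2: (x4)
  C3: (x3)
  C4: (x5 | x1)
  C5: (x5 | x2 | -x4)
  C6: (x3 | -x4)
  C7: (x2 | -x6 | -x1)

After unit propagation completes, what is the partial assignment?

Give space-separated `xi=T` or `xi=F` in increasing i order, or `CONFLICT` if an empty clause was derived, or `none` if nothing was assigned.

Answer: x3=T x4=T

Derivation:
unit clause [4] forces x4=T; simplify:
  drop -4 from [5, -4, 6] -> [5, 6]
  drop -4 from [5, 2, -4] -> [5, 2]
  drop -4 from [3, -4] -> [3]
  satisfied 1 clause(s); 6 remain; assigned so far: [4]
unit clause [3] forces x3=T; simplify:
  satisfied 2 clause(s); 4 remain; assigned so far: [3, 4]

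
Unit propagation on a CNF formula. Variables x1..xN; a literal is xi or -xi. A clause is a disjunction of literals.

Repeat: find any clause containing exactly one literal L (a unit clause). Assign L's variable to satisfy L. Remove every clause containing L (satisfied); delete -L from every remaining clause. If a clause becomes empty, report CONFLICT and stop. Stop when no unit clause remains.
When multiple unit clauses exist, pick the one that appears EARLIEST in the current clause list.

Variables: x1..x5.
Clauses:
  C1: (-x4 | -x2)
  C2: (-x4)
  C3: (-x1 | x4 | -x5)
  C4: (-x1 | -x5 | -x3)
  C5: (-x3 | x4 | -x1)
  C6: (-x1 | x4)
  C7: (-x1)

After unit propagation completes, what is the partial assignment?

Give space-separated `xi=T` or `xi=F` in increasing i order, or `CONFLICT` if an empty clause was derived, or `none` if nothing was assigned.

unit clause [-4] forces x4=F; simplify:
  drop 4 from [-1, 4, -5] -> [-1, -5]
  drop 4 from [-3, 4, -1] -> [-3, -1]
  drop 4 from [-1, 4] -> [-1]
  satisfied 2 clause(s); 5 remain; assigned so far: [4]
unit clause [-1] forces x1=F; simplify:
  satisfied 5 clause(s); 0 remain; assigned so far: [1, 4]

Answer: x1=F x4=F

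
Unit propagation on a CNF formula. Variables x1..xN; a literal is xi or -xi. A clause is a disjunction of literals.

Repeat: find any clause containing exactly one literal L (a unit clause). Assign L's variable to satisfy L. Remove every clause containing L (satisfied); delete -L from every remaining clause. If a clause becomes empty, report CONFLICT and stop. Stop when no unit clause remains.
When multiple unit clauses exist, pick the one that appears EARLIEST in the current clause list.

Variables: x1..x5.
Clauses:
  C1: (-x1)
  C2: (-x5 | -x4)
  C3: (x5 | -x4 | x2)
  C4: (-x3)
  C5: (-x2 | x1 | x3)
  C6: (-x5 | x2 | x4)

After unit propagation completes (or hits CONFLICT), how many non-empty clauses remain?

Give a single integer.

unit clause [-1] forces x1=F; simplify:
  drop 1 from [-2, 1, 3] -> [-2, 3]
  satisfied 1 clause(s); 5 remain; assigned so far: [1]
unit clause [-3] forces x3=F; simplify:
  drop 3 from [-2, 3] -> [-2]
  satisfied 1 clause(s); 4 remain; assigned so far: [1, 3]
unit clause [-2] forces x2=F; simplify:
  drop 2 from [5, -4, 2] -> [5, -4]
  drop 2 from [-5, 2, 4] -> [-5, 4]
  satisfied 1 clause(s); 3 remain; assigned so far: [1, 2, 3]

Answer: 3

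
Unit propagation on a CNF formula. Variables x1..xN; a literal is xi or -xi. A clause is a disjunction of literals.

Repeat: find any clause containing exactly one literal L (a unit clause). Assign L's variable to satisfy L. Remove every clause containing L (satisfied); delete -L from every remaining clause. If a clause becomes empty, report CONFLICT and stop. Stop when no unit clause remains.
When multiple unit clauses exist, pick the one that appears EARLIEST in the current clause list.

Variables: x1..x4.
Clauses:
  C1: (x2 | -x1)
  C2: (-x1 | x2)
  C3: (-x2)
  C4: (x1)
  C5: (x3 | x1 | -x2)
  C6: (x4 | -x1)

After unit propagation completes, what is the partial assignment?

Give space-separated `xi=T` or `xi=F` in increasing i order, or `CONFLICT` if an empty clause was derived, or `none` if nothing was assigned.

unit clause [-2] forces x2=F; simplify:
  drop 2 from [2, -1] -> [-1]
  drop 2 from [-1, 2] -> [-1]
  satisfied 2 clause(s); 4 remain; assigned so far: [2]
unit clause [-1] forces x1=F; simplify:
  drop 1 from [1] -> [] (empty!)
  satisfied 3 clause(s); 1 remain; assigned so far: [1, 2]
CONFLICT (empty clause)

Answer: CONFLICT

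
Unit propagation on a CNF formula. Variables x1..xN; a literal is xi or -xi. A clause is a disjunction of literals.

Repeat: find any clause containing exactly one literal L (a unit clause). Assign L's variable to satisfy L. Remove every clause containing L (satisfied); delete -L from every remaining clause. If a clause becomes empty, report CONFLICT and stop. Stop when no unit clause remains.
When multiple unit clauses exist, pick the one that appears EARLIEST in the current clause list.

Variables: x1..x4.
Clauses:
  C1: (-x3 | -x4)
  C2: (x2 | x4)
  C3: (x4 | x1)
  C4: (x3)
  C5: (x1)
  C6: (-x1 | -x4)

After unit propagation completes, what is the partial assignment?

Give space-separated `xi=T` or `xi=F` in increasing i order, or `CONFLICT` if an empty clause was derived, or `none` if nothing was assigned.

unit clause [3] forces x3=T; simplify:
  drop -3 from [-3, -4] -> [-4]
  satisfied 1 clause(s); 5 remain; assigned so far: [3]
unit clause [-4] forces x4=F; simplify:
  drop 4 from [2, 4] -> [2]
  drop 4 from [4, 1] -> [1]
  satisfied 2 clause(s); 3 remain; assigned so far: [3, 4]
unit clause [2] forces x2=T; simplify:
  satisfied 1 clause(s); 2 remain; assigned so far: [2, 3, 4]
unit clause [1] forces x1=T; simplify:
  satisfied 2 clause(s); 0 remain; assigned so far: [1, 2, 3, 4]

Answer: x1=T x2=T x3=T x4=F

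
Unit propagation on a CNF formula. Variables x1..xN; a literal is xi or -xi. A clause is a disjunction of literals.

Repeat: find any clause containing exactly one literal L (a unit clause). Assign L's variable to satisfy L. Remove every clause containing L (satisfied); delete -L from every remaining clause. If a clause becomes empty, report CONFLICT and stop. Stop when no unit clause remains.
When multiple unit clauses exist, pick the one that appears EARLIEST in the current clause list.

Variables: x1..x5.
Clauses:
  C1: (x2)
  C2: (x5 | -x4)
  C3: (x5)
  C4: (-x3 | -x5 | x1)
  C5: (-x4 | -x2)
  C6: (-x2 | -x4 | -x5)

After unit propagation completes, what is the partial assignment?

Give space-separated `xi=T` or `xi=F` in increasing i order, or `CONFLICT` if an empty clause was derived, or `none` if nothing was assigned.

Answer: x2=T x4=F x5=T

Derivation:
unit clause [2] forces x2=T; simplify:
  drop -2 from [-4, -2] -> [-4]
  drop -2 from [-2, -4, -5] -> [-4, -5]
  satisfied 1 clause(s); 5 remain; assigned so far: [2]
unit clause [5] forces x5=T; simplify:
  drop -5 from [-3, -5, 1] -> [-3, 1]
  drop -5 from [-4, -5] -> [-4]
  satisfied 2 clause(s); 3 remain; assigned so far: [2, 5]
unit clause [-4] forces x4=F; simplify:
  satisfied 2 clause(s); 1 remain; assigned so far: [2, 4, 5]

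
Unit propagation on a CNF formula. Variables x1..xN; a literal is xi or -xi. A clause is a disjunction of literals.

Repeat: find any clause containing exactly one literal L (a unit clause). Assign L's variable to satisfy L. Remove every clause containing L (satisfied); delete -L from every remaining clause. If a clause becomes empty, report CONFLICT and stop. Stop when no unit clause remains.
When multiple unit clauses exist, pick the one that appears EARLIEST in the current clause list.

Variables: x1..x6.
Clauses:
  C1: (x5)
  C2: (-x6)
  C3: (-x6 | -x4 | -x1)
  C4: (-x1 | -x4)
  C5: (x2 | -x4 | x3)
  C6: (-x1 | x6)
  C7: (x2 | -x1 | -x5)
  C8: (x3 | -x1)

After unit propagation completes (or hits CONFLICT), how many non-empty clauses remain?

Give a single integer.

unit clause [5] forces x5=T; simplify:
  drop -5 from [2, -1, -5] -> [2, -1]
  satisfied 1 clause(s); 7 remain; assigned so far: [5]
unit clause [-6] forces x6=F; simplify:
  drop 6 from [-1, 6] -> [-1]
  satisfied 2 clause(s); 5 remain; assigned so far: [5, 6]
unit clause [-1] forces x1=F; simplify:
  satisfied 4 clause(s); 1 remain; assigned so far: [1, 5, 6]

Answer: 1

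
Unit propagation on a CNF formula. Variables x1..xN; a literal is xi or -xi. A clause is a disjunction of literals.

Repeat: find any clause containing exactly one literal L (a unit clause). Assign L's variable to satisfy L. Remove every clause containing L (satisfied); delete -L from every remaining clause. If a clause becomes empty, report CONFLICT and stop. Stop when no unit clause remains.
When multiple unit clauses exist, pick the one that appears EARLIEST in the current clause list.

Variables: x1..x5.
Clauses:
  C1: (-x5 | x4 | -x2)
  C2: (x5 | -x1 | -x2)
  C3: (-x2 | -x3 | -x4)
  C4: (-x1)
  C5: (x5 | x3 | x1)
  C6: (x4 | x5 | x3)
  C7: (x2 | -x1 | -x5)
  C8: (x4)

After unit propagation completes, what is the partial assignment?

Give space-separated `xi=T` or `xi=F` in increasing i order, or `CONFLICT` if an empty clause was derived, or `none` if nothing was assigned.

Answer: x1=F x4=T

Derivation:
unit clause [-1] forces x1=F; simplify:
  drop 1 from [5, 3, 1] -> [5, 3]
  satisfied 3 clause(s); 5 remain; assigned so far: [1]
unit clause [4] forces x4=T; simplify:
  drop -4 from [-2, -3, -4] -> [-2, -3]
  satisfied 3 clause(s); 2 remain; assigned so far: [1, 4]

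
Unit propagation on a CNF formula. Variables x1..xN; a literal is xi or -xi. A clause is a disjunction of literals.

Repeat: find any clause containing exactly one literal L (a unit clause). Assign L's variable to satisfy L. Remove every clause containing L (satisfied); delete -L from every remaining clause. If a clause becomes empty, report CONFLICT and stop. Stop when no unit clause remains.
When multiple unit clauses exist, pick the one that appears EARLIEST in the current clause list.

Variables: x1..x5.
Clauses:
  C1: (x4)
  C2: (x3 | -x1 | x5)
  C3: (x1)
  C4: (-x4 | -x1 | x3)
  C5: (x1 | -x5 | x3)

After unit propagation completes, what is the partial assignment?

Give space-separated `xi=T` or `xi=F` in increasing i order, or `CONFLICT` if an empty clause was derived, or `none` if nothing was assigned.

Answer: x1=T x3=T x4=T

Derivation:
unit clause [4] forces x4=T; simplify:
  drop -4 from [-4, -1, 3] -> [-1, 3]
  satisfied 1 clause(s); 4 remain; assigned so far: [4]
unit clause [1] forces x1=T; simplify:
  drop -1 from [3, -1, 5] -> [3, 5]
  drop -1 from [-1, 3] -> [3]
  satisfied 2 clause(s); 2 remain; assigned so far: [1, 4]
unit clause [3] forces x3=T; simplify:
  satisfied 2 clause(s); 0 remain; assigned so far: [1, 3, 4]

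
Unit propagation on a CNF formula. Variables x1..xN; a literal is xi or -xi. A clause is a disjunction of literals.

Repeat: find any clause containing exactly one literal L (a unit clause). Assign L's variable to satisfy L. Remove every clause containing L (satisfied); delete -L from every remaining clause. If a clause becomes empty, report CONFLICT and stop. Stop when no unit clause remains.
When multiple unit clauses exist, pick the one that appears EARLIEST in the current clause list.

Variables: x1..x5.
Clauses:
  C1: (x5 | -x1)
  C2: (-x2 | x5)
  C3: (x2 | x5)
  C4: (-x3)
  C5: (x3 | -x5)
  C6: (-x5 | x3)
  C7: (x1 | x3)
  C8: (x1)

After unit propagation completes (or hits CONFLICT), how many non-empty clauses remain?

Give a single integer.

Answer: 2

Derivation:
unit clause [-3] forces x3=F; simplify:
  drop 3 from [3, -5] -> [-5]
  drop 3 from [-5, 3] -> [-5]
  drop 3 from [1, 3] -> [1]
  satisfied 1 clause(s); 7 remain; assigned so far: [3]
unit clause [-5] forces x5=F; simplify:
  drop 5 from [5, -1] -> [-1]
  drop 5 from [-2, 5] -> [-2]
  drop 5 from [2, 5] -> [2]
  satisfied 2 clause(s); 5 remain; assigned so far: [3, 5]
unit clause [-1] forces x1=F; simplify:
  drop 1 from [1] -> [] (empty!)
  drop 1 from [1] -> [] (empty!)
  satisfied 1 clause(s); 4 remain; assigned so far: [1, 3, 5]
CONFLICT (empty clause)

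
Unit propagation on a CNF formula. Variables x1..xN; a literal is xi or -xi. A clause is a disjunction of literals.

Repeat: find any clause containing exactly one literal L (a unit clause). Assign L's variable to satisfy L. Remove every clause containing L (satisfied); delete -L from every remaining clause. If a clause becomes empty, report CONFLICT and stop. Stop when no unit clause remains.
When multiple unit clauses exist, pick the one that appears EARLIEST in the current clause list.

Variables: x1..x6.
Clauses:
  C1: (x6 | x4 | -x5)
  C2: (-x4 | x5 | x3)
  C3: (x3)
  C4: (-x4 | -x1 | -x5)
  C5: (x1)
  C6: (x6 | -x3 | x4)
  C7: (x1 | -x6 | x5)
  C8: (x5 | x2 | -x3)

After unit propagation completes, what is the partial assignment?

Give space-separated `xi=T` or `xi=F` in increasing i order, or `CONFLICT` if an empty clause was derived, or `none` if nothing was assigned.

unit clause [3] forces x3=T; simplify:
  drop -3 from [6, -3, 4] -> [6, 4]
  drop -3 from [5, 2, -3] -> [5, 2]
  satisfied 2 clause(s); 6 remain; assigned so far: [3]
unit clause [1] forces x1=T; simplify:
  drop -1 from [-4, -1, -5] -> [-4, -5]
  satisfied 2 clause(s); 4 remain; assigned so far: [1, 3]

Answer: x1=T x3=T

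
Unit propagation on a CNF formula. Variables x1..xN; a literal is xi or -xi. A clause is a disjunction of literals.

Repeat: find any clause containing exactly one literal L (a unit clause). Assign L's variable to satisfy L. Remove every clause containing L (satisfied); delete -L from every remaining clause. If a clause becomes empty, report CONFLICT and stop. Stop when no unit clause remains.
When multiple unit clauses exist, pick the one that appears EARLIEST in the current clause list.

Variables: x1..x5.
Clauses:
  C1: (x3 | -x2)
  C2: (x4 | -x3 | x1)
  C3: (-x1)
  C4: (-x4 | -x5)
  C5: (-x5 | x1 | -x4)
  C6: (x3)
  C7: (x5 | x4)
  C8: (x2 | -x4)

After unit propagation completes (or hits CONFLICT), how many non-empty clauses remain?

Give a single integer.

unit clause [-1] forces x1=F; simplify:
  drop 1 from [4, -3, 1] -> [4, -3]
  drop 1 from [-5, 1, -4] -> [-5, -4]
  satisfied 1 clause(s); 7 remain; assigned so far: [1]
unit clause [3] forces x3=T; simplify:
  drop -3 from [4, -3] -> [4]
  satisfied 2 clause(s); 5 remain; assigned so far: [1, 3]
unit clause [4] forces x4=T; simplify:
  drop -4 from [-4, -5] -> [-5]
  drop -4 from [-5, -4] -> [-5]
  drop -4 from [2, -4] -> [2]
  satisfied 2 clause(s); 3 remain; assigned so far: [1, 3, 4]
unit clause [-5] forces x5=F; simplify:
  satisfied 2 clause(s); 1 remain; assigned so far: [1, 3, 4, 5]
unit clause [2] forces x2=T; simplify:
  satisfied 1 clause(s); 0 remain; assigned so far: [1, 2, 3, 4, 5]

Answer: 0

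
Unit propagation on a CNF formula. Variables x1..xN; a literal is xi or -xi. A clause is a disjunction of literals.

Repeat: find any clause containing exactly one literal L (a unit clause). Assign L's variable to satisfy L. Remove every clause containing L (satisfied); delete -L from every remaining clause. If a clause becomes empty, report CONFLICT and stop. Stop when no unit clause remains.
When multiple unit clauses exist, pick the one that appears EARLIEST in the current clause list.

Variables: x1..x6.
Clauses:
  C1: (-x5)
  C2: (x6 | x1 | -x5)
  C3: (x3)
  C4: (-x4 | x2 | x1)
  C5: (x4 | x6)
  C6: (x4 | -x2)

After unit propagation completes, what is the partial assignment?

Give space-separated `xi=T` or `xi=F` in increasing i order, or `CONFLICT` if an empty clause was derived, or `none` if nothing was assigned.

Answer: x3=T x5=F

Derivation:
unit clause [-5] forces x5=F; simplify:
  satisfied 2 clause(s); 4 remain; assigned so far: [5]
unit clause [3] forces x3=T; simplify:
  satisfied 1 clause(s); 3 remain; assigned so far: [3, 5]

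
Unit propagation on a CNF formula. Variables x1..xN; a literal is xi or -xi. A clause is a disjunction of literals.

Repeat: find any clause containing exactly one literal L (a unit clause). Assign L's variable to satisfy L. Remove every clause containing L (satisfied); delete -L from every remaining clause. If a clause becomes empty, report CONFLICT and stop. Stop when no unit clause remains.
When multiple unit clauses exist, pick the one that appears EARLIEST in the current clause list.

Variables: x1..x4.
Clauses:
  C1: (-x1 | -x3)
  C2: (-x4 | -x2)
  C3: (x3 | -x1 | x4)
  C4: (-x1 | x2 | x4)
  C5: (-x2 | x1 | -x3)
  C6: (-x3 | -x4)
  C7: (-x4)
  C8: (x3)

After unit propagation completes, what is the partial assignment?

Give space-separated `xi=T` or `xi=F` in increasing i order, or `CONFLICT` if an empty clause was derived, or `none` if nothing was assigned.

unit clause [-4] forces x4=F; simplify:
  drop 4 from [3, -1, 4] -> [3, -1]
  drop 4 from [-1, 2, 4] -> [-1, 2]
  satisfied 3 clause(s); 5 remain; assigned so far: [4]
unit clause [3] forces x3=T; simplify:
  drop -3 from [-1, -3] -> [-1]
  drop -3 from [-2, 1, -3] -> [-2, 1]
  satisfied 2 clause(s); 3 remain; assigned so far: [3, 4]
unit clause [-1] forces x1=F; simplify:
  drop 1 from [-2, 1] -> [-2]
  satisfied 2 clause(s); 1 remain; assigned so far: [1, 3, 4]
unit clause [-2] forces x2=F; simplify:
  satisfied 1 clause(s); 0 remain; assigned so far: [1, 2, 3, 4]

Answer: x1=F x2=F x3=T x4=F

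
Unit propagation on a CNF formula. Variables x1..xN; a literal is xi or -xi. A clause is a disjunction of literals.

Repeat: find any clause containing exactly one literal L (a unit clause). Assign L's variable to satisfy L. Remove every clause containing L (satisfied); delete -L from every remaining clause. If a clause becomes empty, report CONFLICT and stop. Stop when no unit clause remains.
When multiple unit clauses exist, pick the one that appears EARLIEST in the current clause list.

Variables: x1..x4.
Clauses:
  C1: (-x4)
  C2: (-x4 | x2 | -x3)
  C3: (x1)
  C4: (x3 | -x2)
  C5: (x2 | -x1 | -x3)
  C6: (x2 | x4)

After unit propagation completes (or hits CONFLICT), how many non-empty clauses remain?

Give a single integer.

unit clause [-4] forces x4=F; simplify:
  drop 4 from [2, 4] -> [2]
  satisfied 2 clause(s); 4 remain; assigned so far: [4]
unit clause [1] forces x1=T; simplify:
  drop -1 from [2, -1, -3] -> [2, -3]
  satisfied 1 clause(s); 3 remain; assigned so far: [1, 4]
unit clause [2] forces x2=T; simplify:
  drop -2 from [3, -2] -> [3]
  satisfied 2 clause(s); 1 remain; assigned so far: [1, 2, 4]
unit clause [3] forces x3=T; simplify:
  satisfied 1 clause(s); 0 remain; assigned so far: [1, 2, 3, 4]

Answer: 0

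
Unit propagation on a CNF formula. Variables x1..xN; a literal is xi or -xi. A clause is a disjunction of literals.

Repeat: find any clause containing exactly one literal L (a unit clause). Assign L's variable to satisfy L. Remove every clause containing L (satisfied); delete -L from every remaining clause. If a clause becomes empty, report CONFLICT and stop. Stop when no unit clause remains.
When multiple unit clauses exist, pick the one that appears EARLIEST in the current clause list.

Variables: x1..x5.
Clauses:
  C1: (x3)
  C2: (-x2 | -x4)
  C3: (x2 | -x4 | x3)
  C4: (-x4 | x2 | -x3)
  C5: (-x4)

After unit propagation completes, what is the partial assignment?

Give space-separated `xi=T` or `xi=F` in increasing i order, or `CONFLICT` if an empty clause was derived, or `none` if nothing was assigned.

Answer: x3=T x4=F

Derivation:
unit clause [3] forces x3=T; simplify:
  drop -3 from [-4, 2, -3] -> [-4, 2]
  satisfied 2 clause(s); 3 remain; assigned so far: [3]
unit clause [-4] forces x4=F; simplify:
  satisfied 3 clause(s); 0 remain; assigned so far: [3, 4]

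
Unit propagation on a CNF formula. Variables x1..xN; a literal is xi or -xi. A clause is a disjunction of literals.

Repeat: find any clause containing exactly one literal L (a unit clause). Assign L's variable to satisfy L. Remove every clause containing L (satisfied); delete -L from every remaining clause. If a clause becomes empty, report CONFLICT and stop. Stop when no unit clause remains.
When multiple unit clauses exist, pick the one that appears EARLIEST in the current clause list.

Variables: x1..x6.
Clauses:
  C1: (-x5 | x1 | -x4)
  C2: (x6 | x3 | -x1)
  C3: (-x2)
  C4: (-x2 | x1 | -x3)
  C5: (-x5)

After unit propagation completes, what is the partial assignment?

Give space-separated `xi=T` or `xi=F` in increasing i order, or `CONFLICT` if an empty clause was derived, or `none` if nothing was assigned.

unit clause [-2] forces x2=F; simplify:
  satisfied 2 clause(s); 3 remain; assigned so far: [2]
unit clause [-5] forces x5=F; simplify:
  satisfied 2 clause(s); 1 remain; assigned so far: [2, 5]

Answer: x2=F x5=F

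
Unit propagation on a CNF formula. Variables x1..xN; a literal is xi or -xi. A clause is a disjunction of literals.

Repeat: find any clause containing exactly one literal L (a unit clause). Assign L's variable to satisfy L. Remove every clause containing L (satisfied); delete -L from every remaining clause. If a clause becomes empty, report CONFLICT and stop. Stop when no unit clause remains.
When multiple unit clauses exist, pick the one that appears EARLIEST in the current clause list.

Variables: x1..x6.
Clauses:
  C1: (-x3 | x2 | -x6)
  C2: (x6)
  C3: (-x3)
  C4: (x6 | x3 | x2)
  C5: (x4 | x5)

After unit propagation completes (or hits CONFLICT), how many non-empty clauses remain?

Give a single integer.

Answer: 1

Derivation:
unit clause [6] forces x6=T; simplify:
  drop -6 from [-3, 2, -6] -> [-3, 2]
  satisfied 2 clause(s); 3 remain; assigned so far: [6]
unit clause [-3] forces x3=F; simplify:
  satisfied 2 clause(s); 1 remain; assigned so far: [3, 6]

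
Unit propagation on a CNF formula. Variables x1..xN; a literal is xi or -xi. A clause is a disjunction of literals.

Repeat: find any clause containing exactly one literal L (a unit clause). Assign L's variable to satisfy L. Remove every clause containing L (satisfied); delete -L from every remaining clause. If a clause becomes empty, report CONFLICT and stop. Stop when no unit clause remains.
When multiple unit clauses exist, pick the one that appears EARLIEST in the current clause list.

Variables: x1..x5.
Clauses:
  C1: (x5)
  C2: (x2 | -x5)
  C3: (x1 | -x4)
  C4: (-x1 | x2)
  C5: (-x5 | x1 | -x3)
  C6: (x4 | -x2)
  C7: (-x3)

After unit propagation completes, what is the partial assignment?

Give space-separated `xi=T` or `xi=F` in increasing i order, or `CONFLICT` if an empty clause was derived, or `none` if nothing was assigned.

Answer: x1=T x2=T x3=F x4=T x5=T

Derivation:
unit clause [5] forces x5=T; simplify:
  drop -5 from [2, -5] -> [2]
  drop -5 from [-5, 1, -3] -> [1, -3]
  satisfied 1 clause(s); 6 remain; assigned so far: [5]
unit clause [2] forces x2=T; simplify:
  drop -2 from [4, -2] -> [4]
  satisfied 2 clause(s); 4 remain; assigned so far: [2, 5]
unit clause [4] forces x4=T; simplify:
  drop -4 from [1, -4] -> [1]
  satisfied 1 clause(s); 3 remain; assigned so far: [2, 4, 5]
unit clause [1] forces x1=T; simplify:
  satisfied 2 clause(s); 1 remain; assigned so far: [1, 2, 4, 5]
unit clause [-3] forces x3=F; simplify:
  satisfied 1 clause(s); 0 remain; assigned so far: [1, 2, 3, 4, 5]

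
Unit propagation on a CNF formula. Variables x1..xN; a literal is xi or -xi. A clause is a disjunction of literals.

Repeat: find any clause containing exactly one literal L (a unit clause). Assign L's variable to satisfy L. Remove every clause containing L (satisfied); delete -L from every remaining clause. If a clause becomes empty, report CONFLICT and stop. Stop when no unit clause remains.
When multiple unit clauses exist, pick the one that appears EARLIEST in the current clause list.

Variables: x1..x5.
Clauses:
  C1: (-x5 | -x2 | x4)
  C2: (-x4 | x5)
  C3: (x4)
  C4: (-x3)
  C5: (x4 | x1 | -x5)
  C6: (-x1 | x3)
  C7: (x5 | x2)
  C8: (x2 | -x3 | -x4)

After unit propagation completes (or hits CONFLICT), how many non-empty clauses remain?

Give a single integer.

unit clause [4] forces x4=T; simplify:
  drop -4 from [-4, 5] -> [5]
  drop -4 from [2, -3, -4] -> [2, -3]
  satisfied 3 clause(s); 5 remain; assigned so far: [4]
unit clause [5] forces x5=T; simplify:
  satisfied 2 clause(s); 3 remain; assigned so far: [4, 5]
unit clause [-3] forces x3=F; simplify:
  drop 3 from [-1, 3] -> [-1]
  satisfied 2 clause(s); 1 remain; assigned so far: [3, 4, 5]
unit clause [-1] forces x1=F; simplify:
  satisfied 1 clause(s); 0 remain; assigned so far: [1, 3, 4, 5]

Answer: 0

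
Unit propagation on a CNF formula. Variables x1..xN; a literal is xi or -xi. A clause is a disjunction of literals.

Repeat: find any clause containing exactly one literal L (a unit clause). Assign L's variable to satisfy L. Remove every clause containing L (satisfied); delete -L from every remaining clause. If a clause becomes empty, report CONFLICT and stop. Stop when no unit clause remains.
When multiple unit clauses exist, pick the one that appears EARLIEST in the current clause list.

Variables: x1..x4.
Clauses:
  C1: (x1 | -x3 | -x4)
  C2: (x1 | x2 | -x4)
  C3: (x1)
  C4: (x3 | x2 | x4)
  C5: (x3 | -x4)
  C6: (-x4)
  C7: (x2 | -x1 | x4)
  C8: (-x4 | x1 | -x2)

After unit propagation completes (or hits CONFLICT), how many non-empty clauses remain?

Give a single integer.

Answer: 0

Derivation:
unit clause [1] forces x1=T; simplify:
  drop -1 from [2, -1, 4] -> [2, 4]
  satisfied 4 clause(s); 4 remain; assigned so far: [1]
unit clause [-4] forces x4=F; simplify:
  drop 4 from [3, 2, 4] -> [3, 2]
  drop 4 from [2, 4] -> [2]
  satisfied 2 clause(s); 2 remain; assigned so far: [1, 4]
unit clause [2] forces x2=T; simplify:
  satisfied 2 clause(s); 0 remain; assigned so far: [1, 2, 4]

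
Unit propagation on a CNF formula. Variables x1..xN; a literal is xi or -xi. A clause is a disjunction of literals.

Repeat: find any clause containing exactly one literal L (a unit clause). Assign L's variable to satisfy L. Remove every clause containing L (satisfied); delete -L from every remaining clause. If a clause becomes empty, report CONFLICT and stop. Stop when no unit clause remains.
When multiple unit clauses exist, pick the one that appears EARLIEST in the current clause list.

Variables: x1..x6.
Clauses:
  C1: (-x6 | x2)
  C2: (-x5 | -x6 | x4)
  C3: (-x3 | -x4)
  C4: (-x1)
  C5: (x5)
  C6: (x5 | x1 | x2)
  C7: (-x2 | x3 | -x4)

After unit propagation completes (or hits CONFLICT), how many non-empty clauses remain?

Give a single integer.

Answer: 4

Derivation:
unit clause [-1] forces x1=F; simplify:
  drop 1 from [5, 1, 2] -> [5, 2]
  satisfied 1 clause(s); 6 remain; assigned so far: [1]
unit clause [5] forces x5=T; simplify:
  drop -5 from [-5, -6, 4] -> [-6, 4]
  satisfied 2 clause(s); 4 remain; assigned so far: [1, 5]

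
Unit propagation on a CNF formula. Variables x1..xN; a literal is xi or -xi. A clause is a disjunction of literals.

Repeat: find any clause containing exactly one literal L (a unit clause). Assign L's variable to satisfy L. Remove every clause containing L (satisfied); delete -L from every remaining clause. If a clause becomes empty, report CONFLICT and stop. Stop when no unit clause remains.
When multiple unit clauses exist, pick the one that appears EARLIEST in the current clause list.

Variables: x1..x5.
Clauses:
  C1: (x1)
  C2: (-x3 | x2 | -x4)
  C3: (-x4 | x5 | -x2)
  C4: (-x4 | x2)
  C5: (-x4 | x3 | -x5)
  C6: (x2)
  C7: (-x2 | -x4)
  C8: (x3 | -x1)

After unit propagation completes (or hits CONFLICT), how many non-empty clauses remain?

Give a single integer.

Answer: 0

Derivation:
unit clause [1] forces x1=T; simplify:
  drop -1 from [3, -1] -> [3]
  satisfied 1 clause(s); 7 remain; assigned so far: [1]
unit clause [2] forces x2=T; simplify:
  drop -2 from [-4, 5, -2] -> [-4, 5]
  drop -2 from [-2, -4] -> [-4]
  satisfied 3 clause(s); 4 remain; assigned so far: [1, 2]
unit clause [-4] forces x4=F; simplify:
  satisfied 3 clause(s); 1 remain; assigned so far: [1, 2, 4]
unit clause [3] forces x3=T; simplify:
  satisfied 1 clause(s); 0 remain; assigned so far: [1, 2, 3, 4]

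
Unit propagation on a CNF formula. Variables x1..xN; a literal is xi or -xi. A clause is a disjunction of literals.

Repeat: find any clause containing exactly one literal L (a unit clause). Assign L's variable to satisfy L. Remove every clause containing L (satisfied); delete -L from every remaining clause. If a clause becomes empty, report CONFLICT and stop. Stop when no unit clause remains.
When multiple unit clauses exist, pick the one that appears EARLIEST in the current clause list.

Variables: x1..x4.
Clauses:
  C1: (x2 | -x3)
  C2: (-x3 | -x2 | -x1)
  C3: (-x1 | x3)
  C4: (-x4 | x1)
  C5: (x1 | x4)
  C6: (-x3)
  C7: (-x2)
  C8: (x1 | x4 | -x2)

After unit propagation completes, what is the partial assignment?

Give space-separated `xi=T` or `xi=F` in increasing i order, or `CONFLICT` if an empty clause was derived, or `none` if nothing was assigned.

Answer: CONFLICT

Derivation:
unit clause [-3] forces x3=F; simplify:
  drop 3 from [-1, 3] -> [-1]
  satisfied 3 clause(s); 5 remain; assigned so far: [3]
unit clause [-1] forces x1=F; simplify:
  drop 1 from [-4, 1] -> [-4]
  drop 1 from [1, 4] -> [4]
  drop 1 from [1, 4, -2] -> [4, -2]
  satisfied 1 clause(s); 4 remain; assigned so far: [1, 3]
unit clause [-4] forces x4=F; simplify:
  drop 4 from [4] -> [] (empty!)
  drop 4 from [4, -2] -> [-2]
  satisfied 1 clause(s); 3 remain; assigned so far: [1, 3, 4]
CONFLICT (empty clause)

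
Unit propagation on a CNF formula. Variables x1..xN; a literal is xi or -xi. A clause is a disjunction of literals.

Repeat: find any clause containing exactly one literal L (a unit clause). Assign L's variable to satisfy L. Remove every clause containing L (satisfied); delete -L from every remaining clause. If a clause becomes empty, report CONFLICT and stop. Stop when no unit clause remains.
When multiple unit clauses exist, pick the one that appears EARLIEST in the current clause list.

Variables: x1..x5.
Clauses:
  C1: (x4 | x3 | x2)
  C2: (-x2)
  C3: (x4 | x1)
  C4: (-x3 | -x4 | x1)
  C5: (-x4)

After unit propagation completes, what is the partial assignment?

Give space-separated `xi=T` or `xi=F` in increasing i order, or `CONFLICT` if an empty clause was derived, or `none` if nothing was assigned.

Answer: x1=T x2=F x3=T x4=F

Derivation:
unit clause [-2] forces x2=F; simplify:
  drop 2 from [4, 3, 2] -> [4, 3]
  satisfied 1 clause(s); 4 remain; assigned so far: [2]
unit clause [-4] forces x4=F; simplify:
  drop 4 from [4, 3] -> [3]
  drop 4 from [4, 1] -> [1]
  satisfied 2 clause(s); 2 remain; assigned so far: [2, 4]
unit clause [3] forces x3=T; simplify:
  satisfied 1 clause(s); 1 remain; assigned so far: [2, 3, 4]
unit clause [1] forces x1=T; simplify:
  satisfied 1 clause(s); 0 remain; assigned so far: [1, 2, 3, 4]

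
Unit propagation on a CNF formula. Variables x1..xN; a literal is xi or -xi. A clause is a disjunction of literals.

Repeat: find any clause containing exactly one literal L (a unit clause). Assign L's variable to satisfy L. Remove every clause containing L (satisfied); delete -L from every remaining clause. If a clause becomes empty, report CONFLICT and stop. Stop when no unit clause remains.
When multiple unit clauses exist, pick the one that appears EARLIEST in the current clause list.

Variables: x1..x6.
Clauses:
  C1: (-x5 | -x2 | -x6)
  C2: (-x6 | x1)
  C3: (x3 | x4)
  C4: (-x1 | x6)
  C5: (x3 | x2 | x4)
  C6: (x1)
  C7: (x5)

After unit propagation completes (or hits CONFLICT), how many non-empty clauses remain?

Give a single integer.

unit clause [1] forces x1=T; simplify:
  drop -1 from [-1, 6] -> [6]
  satisfied 2 clause(s); 5 remain; assigned so far: [1]
unit clause [6] forces x6=T; simplify:
  drop -6 from [-5, -2, -6] -> [-5, -2]
  satisfied 1 clause(s); 4 remain; assigned so far: [1, 6]
unit clause [5] forces x5=T; simplify:
  drop -5 from [-5, -2] -> [-2]
  satisfied 1 clause(s); 3 remain; assigned so far: [1, 5, 6]
unit clause [-2] forces x2=F; simplify:
  drop 2 from [3, 2, 4] -> [3, 4]
  satisfied 1 clause(s); 2 remain; assigned so far: [1, 2, 5, 6]

Answer: 2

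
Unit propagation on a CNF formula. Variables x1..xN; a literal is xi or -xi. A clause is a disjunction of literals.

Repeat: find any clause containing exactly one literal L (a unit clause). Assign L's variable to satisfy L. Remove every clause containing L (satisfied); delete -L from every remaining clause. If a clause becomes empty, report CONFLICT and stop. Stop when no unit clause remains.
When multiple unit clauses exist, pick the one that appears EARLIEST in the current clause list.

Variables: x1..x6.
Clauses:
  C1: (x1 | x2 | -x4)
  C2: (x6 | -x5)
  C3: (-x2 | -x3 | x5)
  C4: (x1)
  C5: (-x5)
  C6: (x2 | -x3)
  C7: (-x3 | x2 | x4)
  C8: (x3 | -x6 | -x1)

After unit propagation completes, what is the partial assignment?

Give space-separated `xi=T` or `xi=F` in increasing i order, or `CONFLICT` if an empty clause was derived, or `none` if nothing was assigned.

Answer: x1=T x5=F

Derivation:
unit clause [1] forces x1=T; simplify:
  drop -1 from [3, -6, -1] -> [3, -6]
  satisfied 2 clause(s); 6 remain; assigned so far: [1]
unit clause [-5] forces x5=F; simplify:
  drop 5 from [-2, -3, 5] -> [-2, -3]
  satisfied 2 clause(s); 4 remain; assigned so far: [1, 5]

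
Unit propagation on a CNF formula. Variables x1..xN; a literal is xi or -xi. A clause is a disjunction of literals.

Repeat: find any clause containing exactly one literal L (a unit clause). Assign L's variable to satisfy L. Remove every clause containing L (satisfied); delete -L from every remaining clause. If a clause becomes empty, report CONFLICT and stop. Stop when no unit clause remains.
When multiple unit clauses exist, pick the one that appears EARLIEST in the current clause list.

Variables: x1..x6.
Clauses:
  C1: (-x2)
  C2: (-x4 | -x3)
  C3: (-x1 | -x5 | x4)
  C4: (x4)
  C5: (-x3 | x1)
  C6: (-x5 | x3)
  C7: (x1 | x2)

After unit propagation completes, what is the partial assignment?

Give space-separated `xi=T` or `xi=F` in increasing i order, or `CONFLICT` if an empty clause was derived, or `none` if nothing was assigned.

unit clause [-2] forces x2=F; simplify:
  drop 2 from [1, 2] -> [1]
  satisfied 1 clause(s); 6 remain; assigned so far: [2]
unit clause [4] forces x4=T; simplify:
  drop -4 from [-4, -3] -> [-3]
  satisfied 2 clause(s); 4 remain; assigned so far: [2, 4]
unit clause [-3] forces x3=F; simplify:
  drop 3 from [-5, 3] -> [-5]
  satisfied 2 clause(s); 2 remain; assigned so far: [2, 3, 4]
unit clause [-5] forces x5=F; simplify:
  satisfied 1 clause(s); 1 remain; assigned so far: [2, 3, 4, 5]
unit clause [1] forces x1=T; simplify:
  satisfied 1 clause(s); 0 remain; assigned so far: [1, 2, 3, 4, 5]

Answer: x1=T x2=F x3=F x4=T x5=F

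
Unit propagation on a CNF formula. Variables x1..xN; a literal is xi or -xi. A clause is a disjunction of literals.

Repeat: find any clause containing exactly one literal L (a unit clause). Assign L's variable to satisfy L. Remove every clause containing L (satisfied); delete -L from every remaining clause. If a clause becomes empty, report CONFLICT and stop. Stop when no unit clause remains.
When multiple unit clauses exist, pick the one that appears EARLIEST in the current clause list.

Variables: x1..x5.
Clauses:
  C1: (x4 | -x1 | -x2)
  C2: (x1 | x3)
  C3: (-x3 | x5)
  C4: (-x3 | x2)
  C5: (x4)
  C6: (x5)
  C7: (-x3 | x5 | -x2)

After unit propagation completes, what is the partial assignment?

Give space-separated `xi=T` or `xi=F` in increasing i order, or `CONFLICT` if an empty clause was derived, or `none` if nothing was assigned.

unit clause [4] forces x4=T; simplify:
  satisfied 2 clause(s); 5 remain; assigned so far: [4]
unit clause [5] forces x5=T; simplify:
  satisfied 3 clause(s); 2 remain; assigned so far: [4, 5]

Answer: x4=T x5=T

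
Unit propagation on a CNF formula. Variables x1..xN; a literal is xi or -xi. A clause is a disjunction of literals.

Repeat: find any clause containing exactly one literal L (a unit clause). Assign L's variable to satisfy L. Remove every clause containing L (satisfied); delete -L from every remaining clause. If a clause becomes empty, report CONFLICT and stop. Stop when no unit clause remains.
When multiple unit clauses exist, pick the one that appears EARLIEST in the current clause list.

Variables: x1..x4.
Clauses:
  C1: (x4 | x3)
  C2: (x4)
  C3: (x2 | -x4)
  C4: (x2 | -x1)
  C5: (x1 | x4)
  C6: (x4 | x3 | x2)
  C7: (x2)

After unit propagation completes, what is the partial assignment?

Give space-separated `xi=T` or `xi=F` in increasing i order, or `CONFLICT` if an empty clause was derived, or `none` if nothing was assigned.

Answer: x2=T x4=T

Derivation:
unit clause [4] forces x4=T; simplify:
  drop -4 from [2, -4] -> [2]
  satisfied 4 clause(s); 3 remain; assigned so far: [4]
unit clause [2] forces x2=T; simplify:
  satisfied 3 clause(s); 0 remain; assigned so far: [2, 4]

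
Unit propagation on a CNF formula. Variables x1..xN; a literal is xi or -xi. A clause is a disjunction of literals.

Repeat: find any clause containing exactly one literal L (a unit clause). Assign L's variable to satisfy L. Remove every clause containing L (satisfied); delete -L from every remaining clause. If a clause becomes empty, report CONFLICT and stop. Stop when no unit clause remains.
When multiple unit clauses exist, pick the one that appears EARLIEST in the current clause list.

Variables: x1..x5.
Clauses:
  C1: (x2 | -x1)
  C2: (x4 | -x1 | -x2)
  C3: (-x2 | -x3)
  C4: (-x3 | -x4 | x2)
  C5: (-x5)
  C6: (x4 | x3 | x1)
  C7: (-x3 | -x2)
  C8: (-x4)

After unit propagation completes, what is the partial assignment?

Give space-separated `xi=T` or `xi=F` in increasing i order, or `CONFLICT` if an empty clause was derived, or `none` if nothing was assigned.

unit clause [-5] forces x5=F; simplify:
  satisfied 1 clause(s); 7 remain; assigned so far: [5]
unit clause [-4] forces x4=F; simplify:
  drop 4 from [4, -1, -2] -> [-1, -2]
  drop 4 from [4, 3, 1] -> [3, 1]
  satisfied 2 clause(s); 5 remain; assigned so far: [4, 5]

Answer: x4=F x5=F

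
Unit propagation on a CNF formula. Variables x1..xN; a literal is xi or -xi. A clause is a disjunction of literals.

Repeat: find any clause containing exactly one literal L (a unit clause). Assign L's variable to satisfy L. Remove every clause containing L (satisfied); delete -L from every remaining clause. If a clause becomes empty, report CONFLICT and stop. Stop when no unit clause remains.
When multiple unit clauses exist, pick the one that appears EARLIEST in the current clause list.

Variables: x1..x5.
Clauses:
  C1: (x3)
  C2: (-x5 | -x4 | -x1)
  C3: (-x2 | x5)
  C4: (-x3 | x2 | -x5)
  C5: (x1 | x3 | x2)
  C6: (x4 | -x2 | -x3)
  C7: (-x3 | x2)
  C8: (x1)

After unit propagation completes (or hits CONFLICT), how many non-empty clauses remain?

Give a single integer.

Answer: 0

Derivation:
unit clause [3] forces x3=T; simplify:
  drop -3 from [-3, 2, -5] -> [2, -5]
  drop -3 from [4, -2, -3] -> [4, -2]
  drop -3 from [-3, 2] -> [2]
  satisfied 2 clause(s); 6 remain; assigned so far: [3]
unit clause [2] forces x2=T; simplify:
  drop -2 from [-2, 5] -> [5]
  drop -2 from [4, -2] -> [4]
  satisfied 2 clause(s); 4 remain; assigned so far: [2, 3]
unit clause [5] forces x5=T; simplify:
  drop -5 from [-5, -4, -1] -> [-4, -1]
  satisfied 1 clause(s); 3 remain; assigned so far: [2, 3, 5]
unit clause [4] forces x4=T; simplify:
  drop -4 from [-4, -1] -> [-1]
  satisfied 1 clause(s); 2 remain; assigned so far: [2, 3, 4, 5]
unit clause [-1] forces x1=F; simplify:
  drop 1 from [1] -> [] (empty!)
  satisfied 1 clause(s); 1 remain; assigned so far: [1, 2, 3, 4, 5]
CONFLICT (empty clause)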